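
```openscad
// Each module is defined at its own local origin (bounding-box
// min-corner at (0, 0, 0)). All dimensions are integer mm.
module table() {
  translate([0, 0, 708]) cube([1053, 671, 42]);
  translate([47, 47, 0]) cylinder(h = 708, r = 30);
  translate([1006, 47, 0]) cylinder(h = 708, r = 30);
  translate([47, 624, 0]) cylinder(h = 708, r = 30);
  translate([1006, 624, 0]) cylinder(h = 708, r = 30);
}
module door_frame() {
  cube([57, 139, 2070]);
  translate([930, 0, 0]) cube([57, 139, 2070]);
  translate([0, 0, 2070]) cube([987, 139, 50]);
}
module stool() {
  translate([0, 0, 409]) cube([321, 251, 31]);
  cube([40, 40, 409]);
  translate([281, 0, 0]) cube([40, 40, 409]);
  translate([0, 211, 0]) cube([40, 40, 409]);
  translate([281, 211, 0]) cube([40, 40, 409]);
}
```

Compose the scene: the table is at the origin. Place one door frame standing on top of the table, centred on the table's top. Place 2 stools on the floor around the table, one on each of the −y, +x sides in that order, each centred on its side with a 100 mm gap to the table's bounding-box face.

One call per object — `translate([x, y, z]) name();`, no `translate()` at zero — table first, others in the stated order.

table();
translate([33, 266, 750]) door_frame();
translate([366, -351, 0]) stool();
translate([1153, 210, 0]) stool();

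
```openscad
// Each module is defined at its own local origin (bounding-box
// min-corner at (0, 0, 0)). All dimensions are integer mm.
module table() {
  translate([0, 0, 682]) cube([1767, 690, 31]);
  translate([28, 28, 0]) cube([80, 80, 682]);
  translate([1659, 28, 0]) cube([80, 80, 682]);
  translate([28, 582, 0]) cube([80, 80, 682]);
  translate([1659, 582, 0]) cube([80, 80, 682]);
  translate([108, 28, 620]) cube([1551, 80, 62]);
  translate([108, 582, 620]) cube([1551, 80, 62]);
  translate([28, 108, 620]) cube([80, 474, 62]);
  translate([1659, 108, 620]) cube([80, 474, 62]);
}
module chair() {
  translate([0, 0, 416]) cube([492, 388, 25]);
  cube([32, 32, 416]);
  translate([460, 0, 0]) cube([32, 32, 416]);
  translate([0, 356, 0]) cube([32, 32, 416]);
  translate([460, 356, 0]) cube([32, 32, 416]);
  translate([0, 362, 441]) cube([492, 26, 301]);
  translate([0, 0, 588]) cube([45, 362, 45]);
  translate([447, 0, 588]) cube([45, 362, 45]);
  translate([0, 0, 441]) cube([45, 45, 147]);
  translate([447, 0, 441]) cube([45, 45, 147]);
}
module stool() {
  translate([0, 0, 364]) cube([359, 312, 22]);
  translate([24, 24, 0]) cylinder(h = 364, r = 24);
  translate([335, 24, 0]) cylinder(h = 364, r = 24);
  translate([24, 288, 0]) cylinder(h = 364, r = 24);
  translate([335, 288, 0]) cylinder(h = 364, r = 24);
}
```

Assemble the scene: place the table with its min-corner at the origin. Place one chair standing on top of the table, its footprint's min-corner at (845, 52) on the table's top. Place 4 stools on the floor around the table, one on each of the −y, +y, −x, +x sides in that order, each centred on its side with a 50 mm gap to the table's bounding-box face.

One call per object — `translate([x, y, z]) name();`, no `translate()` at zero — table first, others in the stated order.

table();
translate([845, 52, 713]) chair();
translate([704, -362, 0]) stool();
translate([704, 740, 0]) stool();
translate([-409, 189, 0]) stool();
translate([1817, 189, 0]) stool();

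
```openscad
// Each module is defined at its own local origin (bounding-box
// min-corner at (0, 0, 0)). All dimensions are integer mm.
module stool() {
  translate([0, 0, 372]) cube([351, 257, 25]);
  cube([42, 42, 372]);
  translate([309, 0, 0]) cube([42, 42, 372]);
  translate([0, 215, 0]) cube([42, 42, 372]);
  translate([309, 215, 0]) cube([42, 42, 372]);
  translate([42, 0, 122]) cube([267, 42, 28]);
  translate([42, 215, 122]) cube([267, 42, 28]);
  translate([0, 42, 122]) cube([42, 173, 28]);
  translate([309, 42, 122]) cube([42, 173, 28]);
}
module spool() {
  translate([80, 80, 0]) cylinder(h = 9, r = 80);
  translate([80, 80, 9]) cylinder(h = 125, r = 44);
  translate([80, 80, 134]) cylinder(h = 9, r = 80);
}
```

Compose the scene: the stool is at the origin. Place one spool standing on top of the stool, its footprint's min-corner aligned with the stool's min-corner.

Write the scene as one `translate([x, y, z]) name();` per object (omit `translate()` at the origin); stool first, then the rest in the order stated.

stool();
translate([0, 0, 397]) spool();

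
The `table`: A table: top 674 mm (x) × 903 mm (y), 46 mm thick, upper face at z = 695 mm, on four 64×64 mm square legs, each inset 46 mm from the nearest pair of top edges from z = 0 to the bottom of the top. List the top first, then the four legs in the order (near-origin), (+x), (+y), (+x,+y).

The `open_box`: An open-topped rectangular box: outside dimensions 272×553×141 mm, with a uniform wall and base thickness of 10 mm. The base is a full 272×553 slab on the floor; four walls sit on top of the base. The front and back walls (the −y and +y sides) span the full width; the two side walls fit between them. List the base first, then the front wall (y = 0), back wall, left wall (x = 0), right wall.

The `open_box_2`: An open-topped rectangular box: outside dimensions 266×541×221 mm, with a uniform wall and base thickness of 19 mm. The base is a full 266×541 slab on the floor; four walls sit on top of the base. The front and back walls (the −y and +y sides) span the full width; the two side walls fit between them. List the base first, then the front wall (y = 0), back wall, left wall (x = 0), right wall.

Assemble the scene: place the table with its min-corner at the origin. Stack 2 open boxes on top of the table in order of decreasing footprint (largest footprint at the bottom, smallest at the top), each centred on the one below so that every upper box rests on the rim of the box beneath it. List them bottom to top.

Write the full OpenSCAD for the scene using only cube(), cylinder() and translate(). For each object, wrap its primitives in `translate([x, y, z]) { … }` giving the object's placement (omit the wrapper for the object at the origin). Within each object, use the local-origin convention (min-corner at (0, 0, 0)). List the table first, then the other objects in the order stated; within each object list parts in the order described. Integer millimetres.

translate([0, 0, 649]) cube([674, 903, 46]);
translate([46, 46, 0]) cube([64, 64, 649]);
translate([564, 46, 0]) cube([64, 64, 649]);
translate([46, 793, 0]) cube([64, 64, 649]);
translate([564, 793, 0]) cube([64, 64, 649]);
translate([201, 175, 695]) {
  cube([272, 553, 10]);
  translate([0, 0, 10]) cube([272, 10, 131]);
  translate([0, 543, 10]) cube([272, 10, 131]);
  translate([0, 10, 10]) cube([10, 533, 131]);
  translate([262, 10, 10]) cube([10, 533, 131]);
}
translate([204, 181, 836]) {
  cube([266, 541, 19]);
  translate([0, 0, 19]) cube([266, 19, 202]);
  translate([0, 522, 19]) cube([266, 19, 202]);
  translate([0, 19, 19]) cube([19, 503, 202]);
  translate([247, 19, 19]) cube([19, 503, 202]);
}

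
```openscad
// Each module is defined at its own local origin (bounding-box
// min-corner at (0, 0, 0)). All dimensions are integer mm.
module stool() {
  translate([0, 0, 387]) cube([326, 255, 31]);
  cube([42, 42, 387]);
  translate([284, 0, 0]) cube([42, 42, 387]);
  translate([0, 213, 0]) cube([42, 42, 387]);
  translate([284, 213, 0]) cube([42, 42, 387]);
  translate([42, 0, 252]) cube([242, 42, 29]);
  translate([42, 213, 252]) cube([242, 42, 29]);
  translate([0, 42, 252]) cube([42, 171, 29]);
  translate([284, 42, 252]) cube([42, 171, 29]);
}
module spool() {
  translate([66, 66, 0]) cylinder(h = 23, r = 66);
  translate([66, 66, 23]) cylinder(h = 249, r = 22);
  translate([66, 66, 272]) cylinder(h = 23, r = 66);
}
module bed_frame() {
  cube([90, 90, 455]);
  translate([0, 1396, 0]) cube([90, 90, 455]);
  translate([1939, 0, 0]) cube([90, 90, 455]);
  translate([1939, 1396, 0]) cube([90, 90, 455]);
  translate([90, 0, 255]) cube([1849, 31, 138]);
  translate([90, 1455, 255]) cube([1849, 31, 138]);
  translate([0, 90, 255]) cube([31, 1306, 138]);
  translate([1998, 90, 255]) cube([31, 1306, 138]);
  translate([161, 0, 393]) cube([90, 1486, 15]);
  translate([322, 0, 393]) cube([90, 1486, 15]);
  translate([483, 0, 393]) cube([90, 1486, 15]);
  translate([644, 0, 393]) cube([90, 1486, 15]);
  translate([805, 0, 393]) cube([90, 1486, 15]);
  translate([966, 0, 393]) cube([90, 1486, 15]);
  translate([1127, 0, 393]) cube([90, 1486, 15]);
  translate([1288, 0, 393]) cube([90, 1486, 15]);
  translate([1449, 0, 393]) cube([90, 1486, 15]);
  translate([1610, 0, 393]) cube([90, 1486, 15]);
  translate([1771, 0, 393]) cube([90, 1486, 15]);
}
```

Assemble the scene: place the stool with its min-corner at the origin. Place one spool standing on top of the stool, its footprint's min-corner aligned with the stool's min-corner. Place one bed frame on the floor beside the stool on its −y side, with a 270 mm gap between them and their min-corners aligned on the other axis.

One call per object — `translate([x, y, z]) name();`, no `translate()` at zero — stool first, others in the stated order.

stool();
translate([0, 0, 418]) spool();
translate([0, -1756, 0]) bed_frame();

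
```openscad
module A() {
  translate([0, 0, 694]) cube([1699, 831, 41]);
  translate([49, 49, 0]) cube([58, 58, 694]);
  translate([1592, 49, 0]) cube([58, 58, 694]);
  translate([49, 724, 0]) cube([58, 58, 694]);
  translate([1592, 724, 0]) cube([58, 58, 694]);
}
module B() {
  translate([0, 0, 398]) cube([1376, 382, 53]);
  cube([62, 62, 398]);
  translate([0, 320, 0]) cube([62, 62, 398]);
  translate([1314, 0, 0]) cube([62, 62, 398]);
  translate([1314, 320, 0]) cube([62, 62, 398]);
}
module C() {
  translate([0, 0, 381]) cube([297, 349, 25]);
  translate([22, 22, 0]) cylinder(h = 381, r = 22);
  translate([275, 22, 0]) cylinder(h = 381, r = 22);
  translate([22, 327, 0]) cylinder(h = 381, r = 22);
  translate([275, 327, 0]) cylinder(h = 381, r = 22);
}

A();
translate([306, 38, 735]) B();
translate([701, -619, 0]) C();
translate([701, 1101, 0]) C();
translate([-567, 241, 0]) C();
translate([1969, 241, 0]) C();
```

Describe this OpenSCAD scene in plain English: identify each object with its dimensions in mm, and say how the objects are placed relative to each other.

A is a table: top 1699 mm (x) × 831 mm (y), 41 mm thick, upper face at z = 735 mm, on four 58×58 mm square legs, each inset 49 mm from the nearest pair of top edges, running from z = 0 to the bottom of the top.

B is a bench: a 1376×382 mm seat slab, 53 mm thick, top at z = 451 mm, on four 62×62 mm square legs flush with the seat corners and standing on z = 0.

C is a four-legged stool. The seat is 297×349 mm, 25 mm thick, top at z = 406 mm. It stands on four round legs, each 44 mm in diameter, from z = 0 to the seat underside, each leg's axis is inset half a diameter from the nearest pair of seat edges (so the leg's bounding box is flush with the corner).

The bench is on top of the table. Four stools sit around the table at the −y, +y, −x, +x sides.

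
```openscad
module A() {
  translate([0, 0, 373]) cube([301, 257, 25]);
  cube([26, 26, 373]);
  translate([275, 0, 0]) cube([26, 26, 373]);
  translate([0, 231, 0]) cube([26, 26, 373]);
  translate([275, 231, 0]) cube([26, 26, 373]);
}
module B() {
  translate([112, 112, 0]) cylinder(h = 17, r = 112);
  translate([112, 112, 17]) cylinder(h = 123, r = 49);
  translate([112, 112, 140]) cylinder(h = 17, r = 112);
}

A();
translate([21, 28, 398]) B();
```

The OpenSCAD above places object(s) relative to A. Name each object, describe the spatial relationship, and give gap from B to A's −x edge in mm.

The spool's min-x is at 21; the stool's min-x is 0; gap = 21 mm.

A is a stool. B is a spool. The spool is on top of the stool. The gap from the spool to the stool's −x edge is 21 mm.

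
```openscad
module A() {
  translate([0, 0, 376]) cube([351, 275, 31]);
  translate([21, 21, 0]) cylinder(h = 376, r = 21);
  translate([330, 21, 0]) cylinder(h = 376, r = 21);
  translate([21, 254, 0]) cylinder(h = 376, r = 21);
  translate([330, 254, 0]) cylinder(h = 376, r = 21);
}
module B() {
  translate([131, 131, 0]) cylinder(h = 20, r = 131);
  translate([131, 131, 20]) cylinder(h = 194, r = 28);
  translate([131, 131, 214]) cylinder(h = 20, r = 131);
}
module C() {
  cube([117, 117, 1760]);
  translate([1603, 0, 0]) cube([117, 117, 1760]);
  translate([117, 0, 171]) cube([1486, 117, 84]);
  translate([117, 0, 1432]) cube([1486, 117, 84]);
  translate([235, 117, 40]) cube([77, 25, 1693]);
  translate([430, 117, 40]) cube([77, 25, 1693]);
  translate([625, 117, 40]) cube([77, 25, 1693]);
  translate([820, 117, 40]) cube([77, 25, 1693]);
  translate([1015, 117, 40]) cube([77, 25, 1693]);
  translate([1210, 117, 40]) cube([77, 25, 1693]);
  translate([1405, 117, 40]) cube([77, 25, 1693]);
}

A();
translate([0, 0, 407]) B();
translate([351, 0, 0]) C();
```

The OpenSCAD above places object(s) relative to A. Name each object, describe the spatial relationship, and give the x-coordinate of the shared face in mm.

A is a stool. B is a spool. C is a fence section. The spool is on top of the stool. The fence section is against the stool's +x side, with their −y faces flush. The x-coordinate of the shared face is 351 mm.

The stool's +x face and the fence section's −x face are both at x = 351 mm.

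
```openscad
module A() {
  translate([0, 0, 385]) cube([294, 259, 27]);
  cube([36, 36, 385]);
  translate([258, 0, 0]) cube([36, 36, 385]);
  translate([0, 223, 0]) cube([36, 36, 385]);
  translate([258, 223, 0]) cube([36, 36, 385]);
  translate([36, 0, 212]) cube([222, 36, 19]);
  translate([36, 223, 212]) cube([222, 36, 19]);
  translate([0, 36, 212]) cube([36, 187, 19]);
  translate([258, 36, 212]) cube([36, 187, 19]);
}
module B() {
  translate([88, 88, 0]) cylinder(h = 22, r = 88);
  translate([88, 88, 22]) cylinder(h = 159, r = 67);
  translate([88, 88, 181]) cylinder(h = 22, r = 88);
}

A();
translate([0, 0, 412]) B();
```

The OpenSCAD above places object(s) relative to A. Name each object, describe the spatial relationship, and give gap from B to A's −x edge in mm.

The spool's min-x is at 0; the stool's min-x is 0; gap = 0 mm.

A is a stool. B is a spool. The spool is on top of the stool. The gap from the spool to the stool's −x edge is 0 mm.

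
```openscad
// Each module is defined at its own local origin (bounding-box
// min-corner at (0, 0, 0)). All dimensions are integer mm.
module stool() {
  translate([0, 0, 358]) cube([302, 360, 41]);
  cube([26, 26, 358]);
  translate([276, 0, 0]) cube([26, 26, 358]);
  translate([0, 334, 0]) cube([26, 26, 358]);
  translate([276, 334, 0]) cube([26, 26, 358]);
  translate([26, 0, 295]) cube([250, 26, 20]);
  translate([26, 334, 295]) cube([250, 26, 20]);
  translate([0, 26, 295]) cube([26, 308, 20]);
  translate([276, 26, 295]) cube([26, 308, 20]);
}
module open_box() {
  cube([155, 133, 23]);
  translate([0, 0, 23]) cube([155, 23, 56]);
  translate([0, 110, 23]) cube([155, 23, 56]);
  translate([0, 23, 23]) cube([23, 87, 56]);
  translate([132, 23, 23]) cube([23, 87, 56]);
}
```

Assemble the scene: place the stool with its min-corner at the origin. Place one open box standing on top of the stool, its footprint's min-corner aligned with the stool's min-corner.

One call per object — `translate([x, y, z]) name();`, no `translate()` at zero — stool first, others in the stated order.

stool();
translate([0, 0, 399]) open_box();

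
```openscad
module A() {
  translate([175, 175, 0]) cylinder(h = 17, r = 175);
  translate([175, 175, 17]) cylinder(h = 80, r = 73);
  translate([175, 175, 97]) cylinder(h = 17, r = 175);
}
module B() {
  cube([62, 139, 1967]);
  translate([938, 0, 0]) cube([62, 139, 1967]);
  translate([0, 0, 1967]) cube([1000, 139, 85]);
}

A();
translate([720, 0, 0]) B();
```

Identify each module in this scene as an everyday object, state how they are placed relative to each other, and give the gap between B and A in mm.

The door frame's nearest face is 370 mm from the spool's +x face.

A is a spool. B is a door frame. The door frame is on the floor beside the spool on its +x side. The gap between the door frame and the spool is 370 mm.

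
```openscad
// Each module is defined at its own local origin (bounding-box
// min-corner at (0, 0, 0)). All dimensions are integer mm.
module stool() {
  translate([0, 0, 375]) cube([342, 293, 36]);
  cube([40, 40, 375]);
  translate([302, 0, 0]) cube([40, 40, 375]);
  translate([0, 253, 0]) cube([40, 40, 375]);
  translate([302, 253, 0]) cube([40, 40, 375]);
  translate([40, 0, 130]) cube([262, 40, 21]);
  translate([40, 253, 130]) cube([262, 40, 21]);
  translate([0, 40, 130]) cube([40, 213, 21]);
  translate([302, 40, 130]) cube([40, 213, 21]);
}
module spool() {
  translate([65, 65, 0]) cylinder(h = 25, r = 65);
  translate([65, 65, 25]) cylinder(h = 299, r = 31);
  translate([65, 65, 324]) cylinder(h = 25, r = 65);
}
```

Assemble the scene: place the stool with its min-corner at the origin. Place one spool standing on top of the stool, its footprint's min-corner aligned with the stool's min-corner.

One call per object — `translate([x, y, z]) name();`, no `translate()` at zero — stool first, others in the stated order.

stool();
translate([0, 0, 411]) spool();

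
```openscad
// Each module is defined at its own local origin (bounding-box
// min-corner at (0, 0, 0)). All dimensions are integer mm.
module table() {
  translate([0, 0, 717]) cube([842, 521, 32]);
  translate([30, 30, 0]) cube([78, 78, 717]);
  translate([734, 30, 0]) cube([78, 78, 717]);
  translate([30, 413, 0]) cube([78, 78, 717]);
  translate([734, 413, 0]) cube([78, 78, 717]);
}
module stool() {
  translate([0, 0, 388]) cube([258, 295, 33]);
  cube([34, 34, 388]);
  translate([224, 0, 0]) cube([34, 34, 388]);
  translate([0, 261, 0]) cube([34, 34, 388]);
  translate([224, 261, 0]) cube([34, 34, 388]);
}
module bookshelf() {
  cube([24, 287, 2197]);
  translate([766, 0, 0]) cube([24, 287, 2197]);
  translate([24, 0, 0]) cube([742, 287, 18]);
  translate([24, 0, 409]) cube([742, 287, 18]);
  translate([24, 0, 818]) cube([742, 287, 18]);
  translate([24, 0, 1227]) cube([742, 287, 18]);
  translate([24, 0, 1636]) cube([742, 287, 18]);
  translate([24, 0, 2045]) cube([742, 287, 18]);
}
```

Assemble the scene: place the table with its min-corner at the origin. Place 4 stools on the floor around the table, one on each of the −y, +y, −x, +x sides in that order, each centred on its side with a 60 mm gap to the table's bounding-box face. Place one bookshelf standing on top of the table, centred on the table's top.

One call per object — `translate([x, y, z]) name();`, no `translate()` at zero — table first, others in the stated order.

table();
translate([292, -355, 0]) stool();
translate([292, 581, 0]) stool();
translate([-318, 113, 0]) stool();
translate([902, 113, 0]) stool();
translate([26, 117, 749]) bookshelf();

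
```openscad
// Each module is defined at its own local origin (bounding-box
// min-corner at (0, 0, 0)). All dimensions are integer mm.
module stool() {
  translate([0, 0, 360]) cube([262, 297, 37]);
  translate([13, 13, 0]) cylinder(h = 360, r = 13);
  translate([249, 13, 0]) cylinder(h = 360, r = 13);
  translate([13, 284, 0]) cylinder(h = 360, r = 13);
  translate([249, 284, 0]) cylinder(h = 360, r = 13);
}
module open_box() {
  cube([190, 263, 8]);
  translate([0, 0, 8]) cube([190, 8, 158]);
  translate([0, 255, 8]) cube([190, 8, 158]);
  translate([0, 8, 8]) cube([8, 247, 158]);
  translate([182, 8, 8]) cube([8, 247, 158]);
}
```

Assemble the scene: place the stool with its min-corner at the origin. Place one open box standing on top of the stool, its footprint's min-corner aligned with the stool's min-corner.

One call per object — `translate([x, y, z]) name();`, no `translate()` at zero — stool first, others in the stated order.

stool();
translate([0, 0, 397]) open_box();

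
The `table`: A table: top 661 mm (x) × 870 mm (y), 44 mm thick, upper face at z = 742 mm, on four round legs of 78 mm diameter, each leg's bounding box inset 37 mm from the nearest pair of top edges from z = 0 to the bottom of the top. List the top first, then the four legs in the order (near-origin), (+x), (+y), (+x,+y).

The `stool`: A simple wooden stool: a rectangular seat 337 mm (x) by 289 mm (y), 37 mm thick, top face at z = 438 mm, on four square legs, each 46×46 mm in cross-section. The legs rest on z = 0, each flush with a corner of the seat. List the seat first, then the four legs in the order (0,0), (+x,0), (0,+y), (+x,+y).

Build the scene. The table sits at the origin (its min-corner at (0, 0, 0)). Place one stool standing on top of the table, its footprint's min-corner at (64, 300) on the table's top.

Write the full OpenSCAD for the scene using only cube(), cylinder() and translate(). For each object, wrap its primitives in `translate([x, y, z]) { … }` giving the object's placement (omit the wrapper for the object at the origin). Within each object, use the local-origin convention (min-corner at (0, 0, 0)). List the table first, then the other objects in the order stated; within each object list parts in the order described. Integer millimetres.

translate([0, 0, 698]) cube([661, 870, 44]);
translate([76, 76, 0]) cylinder(h = 698, r = 39);
translate([585, 76, 0]) cylinder(h = 698, r = 39);
translate([76, 794, 0]) cylinder(h = 698, r = 39);
translate([585, 794, 0]) cylinder(h = 698, r = 39);
translate([64, 300, 742]) {
  translate([0, 0, 401]) cube([337, 289, 37]);
  cube([46, 46, 401]);
  translate([291, 0, 0]) cube([46, 46, 401]);
  translate([0, 243, 0]) cube([46, 46, 401]);
  translate([291, 243, 0]) cube([46, 46, 401]);
}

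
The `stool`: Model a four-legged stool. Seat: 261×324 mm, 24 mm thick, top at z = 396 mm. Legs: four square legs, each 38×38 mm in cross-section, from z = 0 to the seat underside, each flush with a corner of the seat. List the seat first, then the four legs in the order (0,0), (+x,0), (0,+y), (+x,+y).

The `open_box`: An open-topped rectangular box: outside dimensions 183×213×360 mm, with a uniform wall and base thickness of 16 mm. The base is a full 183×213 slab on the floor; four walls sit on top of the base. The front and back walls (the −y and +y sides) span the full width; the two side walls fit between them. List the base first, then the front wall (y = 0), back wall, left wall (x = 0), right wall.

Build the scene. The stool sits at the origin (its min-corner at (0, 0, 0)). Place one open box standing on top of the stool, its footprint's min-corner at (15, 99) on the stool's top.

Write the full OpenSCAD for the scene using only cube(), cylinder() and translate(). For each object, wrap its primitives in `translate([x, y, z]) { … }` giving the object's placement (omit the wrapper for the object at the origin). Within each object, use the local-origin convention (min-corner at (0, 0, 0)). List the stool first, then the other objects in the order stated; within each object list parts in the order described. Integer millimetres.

translate([0, 0, 372]) cube([261, 324, 24]);
cube([38, 38, 372]);
translate([223, 0, 0]) cube([38, 38, 372]);
translate([0, 286, 0]) cube([38, 38, 372]);
translate([223, 286, 0]) cube([38, 38, 372]);
translate([15, 99, 396]) {
  cube([183, 213, 16]);
  translate([0, 0, 16]) cube([183, 16, 344]);
  translate([0, 197, 16]) cube([183, 16, 344]);
  translate([0, 16, 16]) cube([16, 181, 344]);
  translate([167, 16, 16]) cube([16, 181, 344]);
}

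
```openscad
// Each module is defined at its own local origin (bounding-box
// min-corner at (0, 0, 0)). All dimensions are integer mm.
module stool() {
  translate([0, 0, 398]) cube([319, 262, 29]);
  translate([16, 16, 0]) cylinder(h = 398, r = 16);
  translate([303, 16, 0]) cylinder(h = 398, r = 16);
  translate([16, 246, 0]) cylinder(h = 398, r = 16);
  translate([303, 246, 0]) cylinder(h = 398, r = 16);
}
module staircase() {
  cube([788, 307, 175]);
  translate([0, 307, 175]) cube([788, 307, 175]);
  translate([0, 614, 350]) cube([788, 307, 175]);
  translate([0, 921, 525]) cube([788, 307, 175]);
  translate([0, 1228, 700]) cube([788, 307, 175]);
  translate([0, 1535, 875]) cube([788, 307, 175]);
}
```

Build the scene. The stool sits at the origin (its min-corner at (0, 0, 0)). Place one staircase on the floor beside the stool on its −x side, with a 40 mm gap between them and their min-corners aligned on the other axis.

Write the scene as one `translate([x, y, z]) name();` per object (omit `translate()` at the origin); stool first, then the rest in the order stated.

stool();
translate([-828, 0, 0]) staircase();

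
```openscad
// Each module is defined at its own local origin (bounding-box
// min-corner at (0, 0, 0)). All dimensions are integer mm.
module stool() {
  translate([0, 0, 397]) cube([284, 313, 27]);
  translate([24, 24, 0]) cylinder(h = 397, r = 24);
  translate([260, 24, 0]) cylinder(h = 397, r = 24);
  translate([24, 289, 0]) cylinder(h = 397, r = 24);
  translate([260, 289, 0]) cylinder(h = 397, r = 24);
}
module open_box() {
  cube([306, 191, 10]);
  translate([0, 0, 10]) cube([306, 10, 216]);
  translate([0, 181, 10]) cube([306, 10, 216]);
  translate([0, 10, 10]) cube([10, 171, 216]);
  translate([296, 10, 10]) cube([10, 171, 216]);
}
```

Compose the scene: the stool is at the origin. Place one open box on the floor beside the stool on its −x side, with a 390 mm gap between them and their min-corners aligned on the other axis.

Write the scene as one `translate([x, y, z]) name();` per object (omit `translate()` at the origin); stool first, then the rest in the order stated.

stool();
translate([-696, 0, 0]) open_box();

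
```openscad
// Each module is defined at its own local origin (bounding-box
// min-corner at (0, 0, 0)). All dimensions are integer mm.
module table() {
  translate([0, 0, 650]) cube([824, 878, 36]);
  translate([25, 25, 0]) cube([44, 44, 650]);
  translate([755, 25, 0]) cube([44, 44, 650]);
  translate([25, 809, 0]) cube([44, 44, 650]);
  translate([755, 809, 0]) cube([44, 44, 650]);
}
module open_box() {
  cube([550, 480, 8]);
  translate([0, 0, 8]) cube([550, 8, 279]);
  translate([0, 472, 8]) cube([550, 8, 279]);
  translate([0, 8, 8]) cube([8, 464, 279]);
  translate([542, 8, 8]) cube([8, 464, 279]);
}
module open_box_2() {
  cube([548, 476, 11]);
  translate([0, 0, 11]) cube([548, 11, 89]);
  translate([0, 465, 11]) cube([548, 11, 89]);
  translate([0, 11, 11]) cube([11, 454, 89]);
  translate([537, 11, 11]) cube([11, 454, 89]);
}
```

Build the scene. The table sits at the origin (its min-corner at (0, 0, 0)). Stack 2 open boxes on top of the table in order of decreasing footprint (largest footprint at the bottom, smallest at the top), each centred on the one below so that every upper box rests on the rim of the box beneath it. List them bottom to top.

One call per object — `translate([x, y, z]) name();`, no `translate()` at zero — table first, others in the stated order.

table();
translate([137, 199, 686]) open_box();
translate([138, 201, 973]) open_box_2();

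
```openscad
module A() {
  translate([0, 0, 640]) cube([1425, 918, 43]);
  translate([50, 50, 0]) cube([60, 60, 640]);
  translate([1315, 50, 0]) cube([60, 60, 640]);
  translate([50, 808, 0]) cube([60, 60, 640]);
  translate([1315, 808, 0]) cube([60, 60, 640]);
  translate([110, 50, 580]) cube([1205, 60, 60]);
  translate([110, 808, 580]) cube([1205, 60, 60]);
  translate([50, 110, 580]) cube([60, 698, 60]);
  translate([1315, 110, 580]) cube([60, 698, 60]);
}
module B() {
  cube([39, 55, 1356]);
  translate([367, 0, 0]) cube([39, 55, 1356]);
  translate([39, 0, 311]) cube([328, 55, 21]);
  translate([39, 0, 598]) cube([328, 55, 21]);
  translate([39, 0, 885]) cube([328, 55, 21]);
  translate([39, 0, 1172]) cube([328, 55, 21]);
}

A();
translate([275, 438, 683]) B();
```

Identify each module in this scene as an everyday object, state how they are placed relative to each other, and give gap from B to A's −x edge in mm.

A is a table. B is a ladder. The ladder is on top of the table. The gap from the ladder to the table's −x edge is 275 mm.

The ladder's min-x is at 275; the table's min-x is 0; gap = 275 mm.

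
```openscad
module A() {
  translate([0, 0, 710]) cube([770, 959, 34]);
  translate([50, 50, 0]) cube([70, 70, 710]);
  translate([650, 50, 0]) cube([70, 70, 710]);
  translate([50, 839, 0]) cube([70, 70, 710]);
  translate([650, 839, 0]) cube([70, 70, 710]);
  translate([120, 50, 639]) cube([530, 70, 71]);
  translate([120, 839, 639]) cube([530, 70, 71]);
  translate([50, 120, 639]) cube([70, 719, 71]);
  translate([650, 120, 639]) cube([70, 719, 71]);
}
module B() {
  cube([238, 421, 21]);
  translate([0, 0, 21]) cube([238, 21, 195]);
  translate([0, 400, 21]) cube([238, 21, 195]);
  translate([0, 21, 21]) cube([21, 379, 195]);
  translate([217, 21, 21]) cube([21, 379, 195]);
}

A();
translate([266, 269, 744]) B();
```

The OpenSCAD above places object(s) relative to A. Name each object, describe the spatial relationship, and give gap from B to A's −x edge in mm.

A is a table. B is an open box. The open box is on top of the table, centred. The gap from the open box to the table's −x edge is 266 mm.

The open box's min-x is at 266; the table's min-x is 0; gap = 266 mm.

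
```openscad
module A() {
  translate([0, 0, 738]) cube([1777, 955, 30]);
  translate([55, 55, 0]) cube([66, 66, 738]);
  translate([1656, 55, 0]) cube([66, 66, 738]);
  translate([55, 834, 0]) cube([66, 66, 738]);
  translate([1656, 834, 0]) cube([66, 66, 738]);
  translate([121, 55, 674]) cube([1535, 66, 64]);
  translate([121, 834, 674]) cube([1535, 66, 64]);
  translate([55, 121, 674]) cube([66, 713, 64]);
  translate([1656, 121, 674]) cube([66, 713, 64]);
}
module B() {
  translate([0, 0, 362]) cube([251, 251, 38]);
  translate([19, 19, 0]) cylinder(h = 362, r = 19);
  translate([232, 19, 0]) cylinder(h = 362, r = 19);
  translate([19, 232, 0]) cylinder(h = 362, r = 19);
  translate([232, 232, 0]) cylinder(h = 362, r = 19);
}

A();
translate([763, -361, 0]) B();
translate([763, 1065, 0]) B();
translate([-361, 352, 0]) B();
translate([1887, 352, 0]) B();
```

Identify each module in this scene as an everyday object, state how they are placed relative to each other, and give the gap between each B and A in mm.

A is a table. B is a stool. Four stools sit around the table at the −y, +y, −x, +x sides. The gap between each stool and the table is 110 mm.

Each stool's nearest face is 110 mm from the table's bounding box.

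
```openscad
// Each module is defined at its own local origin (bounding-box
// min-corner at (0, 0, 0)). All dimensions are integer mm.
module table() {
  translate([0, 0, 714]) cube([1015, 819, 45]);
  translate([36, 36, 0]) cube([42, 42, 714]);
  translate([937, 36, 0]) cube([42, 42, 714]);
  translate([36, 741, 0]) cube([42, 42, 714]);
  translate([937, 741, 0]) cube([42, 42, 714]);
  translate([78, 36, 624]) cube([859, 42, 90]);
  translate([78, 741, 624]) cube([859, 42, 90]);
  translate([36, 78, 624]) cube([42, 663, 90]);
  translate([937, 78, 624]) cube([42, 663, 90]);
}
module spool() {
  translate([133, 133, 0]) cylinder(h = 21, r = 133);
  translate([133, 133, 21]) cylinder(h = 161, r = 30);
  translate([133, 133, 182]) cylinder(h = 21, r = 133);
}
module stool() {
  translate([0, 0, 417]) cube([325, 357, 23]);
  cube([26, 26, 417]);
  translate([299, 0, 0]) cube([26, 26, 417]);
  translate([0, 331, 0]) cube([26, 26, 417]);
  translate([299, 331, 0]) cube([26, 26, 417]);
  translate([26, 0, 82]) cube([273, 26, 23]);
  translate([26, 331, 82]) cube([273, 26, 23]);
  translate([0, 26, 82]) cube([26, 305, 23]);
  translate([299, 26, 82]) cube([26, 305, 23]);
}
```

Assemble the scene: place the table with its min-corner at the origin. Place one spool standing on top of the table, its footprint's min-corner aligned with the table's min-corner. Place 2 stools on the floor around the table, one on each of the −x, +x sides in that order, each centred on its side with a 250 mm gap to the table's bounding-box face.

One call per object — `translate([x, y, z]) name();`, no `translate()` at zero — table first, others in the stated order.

table();
translate([0, 0, 759]) spool();
translate([-575, 231, 0]) stool();
translate([1265, 231, 0]) stool();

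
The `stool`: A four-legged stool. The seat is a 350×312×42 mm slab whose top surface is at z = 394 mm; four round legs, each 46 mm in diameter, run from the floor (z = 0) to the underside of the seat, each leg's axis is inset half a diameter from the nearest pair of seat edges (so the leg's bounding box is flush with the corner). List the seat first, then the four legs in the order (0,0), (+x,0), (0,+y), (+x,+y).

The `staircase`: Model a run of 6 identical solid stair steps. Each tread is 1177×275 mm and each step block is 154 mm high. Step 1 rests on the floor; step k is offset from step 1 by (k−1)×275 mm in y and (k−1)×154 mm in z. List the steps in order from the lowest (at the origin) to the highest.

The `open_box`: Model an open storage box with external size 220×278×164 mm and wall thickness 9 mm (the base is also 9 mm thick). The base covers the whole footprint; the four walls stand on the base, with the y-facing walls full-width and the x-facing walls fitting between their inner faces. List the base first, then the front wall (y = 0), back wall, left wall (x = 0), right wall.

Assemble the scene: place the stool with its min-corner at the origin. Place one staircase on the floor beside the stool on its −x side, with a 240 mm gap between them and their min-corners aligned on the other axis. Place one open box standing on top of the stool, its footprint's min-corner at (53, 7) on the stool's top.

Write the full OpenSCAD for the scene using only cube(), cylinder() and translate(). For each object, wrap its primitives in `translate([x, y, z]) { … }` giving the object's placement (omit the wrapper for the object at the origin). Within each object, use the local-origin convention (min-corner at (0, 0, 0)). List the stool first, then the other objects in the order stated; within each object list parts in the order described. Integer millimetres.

translate([0, 0, 352]) cube([350, 312, 42]);
translate([23, 23, 0]) cylinder(h = 352, r = 23);
translate([327, 23, 0]) cylinder(h = 352, r = 23);
translate([23, 289, 0]) cylinder(h = 352, r = 23);
translate([327, 289, 0]) cylinder(h = 352, r = 23);
translate([-1417, 0, 0]) {
  cube([1177, 275, 154]);
  translate([0, 275, 154]) cube([1177, 275, 154]);
  translate([0, 550, 308]) cube([1177, 275, 154]);
  translate([0, 825, 462]) cube([1177, 275, 154]);
  translate([0, 1100, 616]) cube([1177, 275, 154]);
  translate([0, 1375, 770]) cube([1177, 275, 154]);
}
translate([53, 7, 394]) {
  cube([220, 278, 9]);
  translate([0, 0, 9]) cube([220, 9, 155]);
  translate([0, 269, 9]) cube([220, 9, 155]);
  translate([0, 9, 9]) cube([9, 260, 155]);
  translate([211, 9, 9]) cube([9, 260, 155]);
}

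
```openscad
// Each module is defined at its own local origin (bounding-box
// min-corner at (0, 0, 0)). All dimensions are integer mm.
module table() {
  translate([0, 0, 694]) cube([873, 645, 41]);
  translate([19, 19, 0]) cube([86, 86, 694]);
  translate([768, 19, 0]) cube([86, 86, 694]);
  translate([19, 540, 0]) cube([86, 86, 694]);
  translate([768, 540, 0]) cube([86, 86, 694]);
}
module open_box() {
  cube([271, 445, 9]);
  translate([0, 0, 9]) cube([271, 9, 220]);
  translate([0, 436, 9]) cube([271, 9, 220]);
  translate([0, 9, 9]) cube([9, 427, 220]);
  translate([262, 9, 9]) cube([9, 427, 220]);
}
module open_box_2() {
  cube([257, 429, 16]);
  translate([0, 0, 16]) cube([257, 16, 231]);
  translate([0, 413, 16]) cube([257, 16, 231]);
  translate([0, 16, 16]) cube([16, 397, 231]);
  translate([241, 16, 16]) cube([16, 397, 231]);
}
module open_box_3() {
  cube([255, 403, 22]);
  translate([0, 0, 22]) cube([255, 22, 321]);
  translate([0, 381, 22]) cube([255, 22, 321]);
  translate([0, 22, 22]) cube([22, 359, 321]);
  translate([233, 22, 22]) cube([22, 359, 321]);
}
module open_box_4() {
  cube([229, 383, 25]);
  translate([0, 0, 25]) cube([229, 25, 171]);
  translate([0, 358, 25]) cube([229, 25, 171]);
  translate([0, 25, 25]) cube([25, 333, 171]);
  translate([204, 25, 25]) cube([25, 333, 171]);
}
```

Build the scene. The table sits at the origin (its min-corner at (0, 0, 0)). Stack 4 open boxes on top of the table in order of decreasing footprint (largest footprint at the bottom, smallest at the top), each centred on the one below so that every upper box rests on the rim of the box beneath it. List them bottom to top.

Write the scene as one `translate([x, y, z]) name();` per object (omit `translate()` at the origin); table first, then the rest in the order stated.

table();
translate([301, 100, 735]) open_box();
translate([308, 108, 964]) open_box_2();
translate([309, 121, 1211]) open_box_3();
translate([322, 131, 1554]) open_box_4();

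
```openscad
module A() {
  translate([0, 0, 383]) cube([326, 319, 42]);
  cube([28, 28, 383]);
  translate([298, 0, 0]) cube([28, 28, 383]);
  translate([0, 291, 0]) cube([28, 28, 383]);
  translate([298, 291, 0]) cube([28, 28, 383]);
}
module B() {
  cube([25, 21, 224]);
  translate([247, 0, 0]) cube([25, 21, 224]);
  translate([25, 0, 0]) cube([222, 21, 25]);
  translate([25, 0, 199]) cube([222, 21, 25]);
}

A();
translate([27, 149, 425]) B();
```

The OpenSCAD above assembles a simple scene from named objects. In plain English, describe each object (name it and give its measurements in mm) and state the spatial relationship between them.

A is a simple wooden stool: a rectangular seat 326 mm (x) by 319 mm (y), 42 mm thick, top face at z = 425 mm, on four square legs, each 28×28 mm in cross-section. The legs rest on z = 0, each flush with a corner of the seat.

B is a picture frame with a 222×174 mm rectangular opening (x by z) and a uniform 25 mm border on every side. Frame depth is 21 mm along y. It is built from two vertical stiles running the full outside height and two horizontal rails spanning the gap between the stiles.

The picture frame is on top of the stool, centred.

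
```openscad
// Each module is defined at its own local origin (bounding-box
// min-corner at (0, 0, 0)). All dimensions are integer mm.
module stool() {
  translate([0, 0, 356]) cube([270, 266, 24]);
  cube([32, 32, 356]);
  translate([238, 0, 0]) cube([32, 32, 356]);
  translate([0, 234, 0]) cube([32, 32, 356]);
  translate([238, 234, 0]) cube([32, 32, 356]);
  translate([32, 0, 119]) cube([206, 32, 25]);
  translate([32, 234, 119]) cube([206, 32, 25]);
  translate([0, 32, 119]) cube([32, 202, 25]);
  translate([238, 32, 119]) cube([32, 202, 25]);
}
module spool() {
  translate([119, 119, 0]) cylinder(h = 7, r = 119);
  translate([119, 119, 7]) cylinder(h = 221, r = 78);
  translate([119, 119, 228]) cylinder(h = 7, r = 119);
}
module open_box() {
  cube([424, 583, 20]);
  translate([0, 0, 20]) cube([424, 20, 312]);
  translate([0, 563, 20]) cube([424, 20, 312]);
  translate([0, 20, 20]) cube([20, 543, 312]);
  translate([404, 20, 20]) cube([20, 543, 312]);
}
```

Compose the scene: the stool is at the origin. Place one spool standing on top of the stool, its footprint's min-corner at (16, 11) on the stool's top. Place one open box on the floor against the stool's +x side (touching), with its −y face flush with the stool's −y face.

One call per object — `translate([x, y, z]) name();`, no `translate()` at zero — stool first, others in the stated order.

stool();
translate([16, 11, 380]) spool();
translate([270, 0, 0]) open_box();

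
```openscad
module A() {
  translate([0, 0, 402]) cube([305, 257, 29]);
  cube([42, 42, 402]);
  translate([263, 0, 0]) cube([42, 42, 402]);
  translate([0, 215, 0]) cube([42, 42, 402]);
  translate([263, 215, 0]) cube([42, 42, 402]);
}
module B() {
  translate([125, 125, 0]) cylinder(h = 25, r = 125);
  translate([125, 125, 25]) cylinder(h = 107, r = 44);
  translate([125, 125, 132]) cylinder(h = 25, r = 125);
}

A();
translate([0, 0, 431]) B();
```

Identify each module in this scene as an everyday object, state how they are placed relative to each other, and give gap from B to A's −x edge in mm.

A is a stool. B is a spool. The spool is on top of the stool. The gap from the spool to the stool's −x edge is 0 mm.

The spool's min-x is at 0; the stool's min-x is 0; gap = 0 mm.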